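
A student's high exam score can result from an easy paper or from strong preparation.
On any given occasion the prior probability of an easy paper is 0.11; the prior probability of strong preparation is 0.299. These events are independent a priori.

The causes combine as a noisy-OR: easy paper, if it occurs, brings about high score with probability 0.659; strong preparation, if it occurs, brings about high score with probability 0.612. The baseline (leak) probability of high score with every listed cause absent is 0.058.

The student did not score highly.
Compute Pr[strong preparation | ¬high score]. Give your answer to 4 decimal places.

Pr[strong preparation | ¬high score] ≈ 0.1420

Under noisy-OR, P(high score | causes) = 1 − (1−0.058)·∏(1−qᵢ) over the active causes.
Enumerate the 4 (easy paper, strong preparation) configurations and weight by the priors:
  P(¬high score) = 0.942·0.89·0.701 + 0.365496·0.89·0.299 + 0.321222·0.11·0.701 + 0.124634·0.11·0.299
        = 0.587704 + 0.097262 + 0.024769 + 0.004099 = 0.713834
Configurations with strong preparation contribute 0.101361, so
  P(strong preparation | ¬high score) = 0.101361 / 0.713834 ≈ 0.1420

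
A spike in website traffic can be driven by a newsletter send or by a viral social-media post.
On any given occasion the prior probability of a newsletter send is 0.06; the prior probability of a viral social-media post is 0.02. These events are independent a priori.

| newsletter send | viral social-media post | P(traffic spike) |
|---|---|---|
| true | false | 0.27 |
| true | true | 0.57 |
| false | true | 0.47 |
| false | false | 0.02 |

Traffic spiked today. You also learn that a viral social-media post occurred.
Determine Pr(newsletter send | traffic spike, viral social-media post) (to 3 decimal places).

Pr(newsletter send | traffic spike, viral social-media post) ≈ 0.072

P(traffic spike | viral social-media post) = 0.47*0.94 + 0.57*0.06 = 0.441800 + 0.034200 = 0.476000
Of this, 0.034200 comes from 0.57*0.06 (the newsletter send=true cases).
So P(newsletter send | traffic spike, viral social-media post) = 0.034200/0.476000 ≈ 0.072.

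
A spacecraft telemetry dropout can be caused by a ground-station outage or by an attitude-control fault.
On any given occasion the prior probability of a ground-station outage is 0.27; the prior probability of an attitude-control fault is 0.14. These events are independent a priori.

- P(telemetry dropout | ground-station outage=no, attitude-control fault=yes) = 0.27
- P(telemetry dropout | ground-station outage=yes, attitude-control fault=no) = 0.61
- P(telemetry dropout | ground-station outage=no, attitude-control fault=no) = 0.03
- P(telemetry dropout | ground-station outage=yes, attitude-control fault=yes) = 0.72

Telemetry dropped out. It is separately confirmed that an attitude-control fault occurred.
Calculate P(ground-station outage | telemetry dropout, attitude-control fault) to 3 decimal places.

P(ground-station outage | telemetry dropout, attitude-control fault) ≈ 0.497

Sum P(telemetry dropout|·) weighted by the priors over both values of ground-station outage:
  P(telemetry dropout | attitude-control fault) = 0.27·0.73 + 0.72·0.27
        = 0.197100 + 0.194400 = 0.391500
Keeping only the ground-station outage-present terms gives 0.194400, so
  P(ground-station outage | telemetry dropout, attitude-control fault) = 0.194400 / 0.391500 ≈ 0.497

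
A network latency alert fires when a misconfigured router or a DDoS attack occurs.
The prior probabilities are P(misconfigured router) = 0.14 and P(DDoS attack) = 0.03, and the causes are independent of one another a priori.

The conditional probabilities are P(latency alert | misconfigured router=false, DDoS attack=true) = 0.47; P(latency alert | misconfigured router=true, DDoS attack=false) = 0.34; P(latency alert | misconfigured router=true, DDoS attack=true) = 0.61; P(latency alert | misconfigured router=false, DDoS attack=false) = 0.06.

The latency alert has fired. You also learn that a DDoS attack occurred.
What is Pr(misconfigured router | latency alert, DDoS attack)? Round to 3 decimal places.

Numerator (weight on configurations with misconfigured router): 0.61·0.14 = 0.085400
The normalizing constant is 0.47·0.86 + 0.61·0.14 = 0.489600
Posterior = 0.085400 / 0.489600 ≈ 0.174

Pr(misconfigured router | latency alert, DDoS attack) ≈ 0.174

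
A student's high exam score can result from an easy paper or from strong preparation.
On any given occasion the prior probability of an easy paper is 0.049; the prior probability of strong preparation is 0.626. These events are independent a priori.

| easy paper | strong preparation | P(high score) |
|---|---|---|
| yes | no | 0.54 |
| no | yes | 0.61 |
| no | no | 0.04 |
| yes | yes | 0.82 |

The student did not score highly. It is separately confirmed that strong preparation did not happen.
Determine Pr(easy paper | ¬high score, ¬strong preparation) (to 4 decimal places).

Enumerate both values of easy paper and weight by the priors:
  P(¬high score | ¬strong preparation) = 0.96·0.951 + 0.46·0.049
        = 0.912960 + 0.022540 = 0.935500
The terms with easy paper present sum to 0.022540, so
  P(easy paper | ¬high score, ¬strong preparation) = 0.022540 / 0.935500 ≈ 0.0241

Pr(easy paper | ¬high score, ¬strong preparation) ≈ 0.0241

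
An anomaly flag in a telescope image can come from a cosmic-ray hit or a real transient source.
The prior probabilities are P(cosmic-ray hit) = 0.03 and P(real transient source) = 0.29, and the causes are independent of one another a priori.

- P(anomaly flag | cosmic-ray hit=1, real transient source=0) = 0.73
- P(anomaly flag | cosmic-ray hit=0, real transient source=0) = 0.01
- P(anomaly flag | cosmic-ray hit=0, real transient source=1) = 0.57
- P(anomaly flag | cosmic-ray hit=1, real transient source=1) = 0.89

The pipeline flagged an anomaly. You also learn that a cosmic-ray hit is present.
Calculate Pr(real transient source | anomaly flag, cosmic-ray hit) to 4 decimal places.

For the numerator, keep only real transient source=true terms: 0.89·0.29 = 0.258100
The normalizing constant is 0.73·0.71 + 0.89·0.29 = 0.776400
Posterior = 0.258100 / 0.776400 ≈ 0.3324

Pr(real transient source | anomaly flag, cosmic-ray hit) ≈ 0.3324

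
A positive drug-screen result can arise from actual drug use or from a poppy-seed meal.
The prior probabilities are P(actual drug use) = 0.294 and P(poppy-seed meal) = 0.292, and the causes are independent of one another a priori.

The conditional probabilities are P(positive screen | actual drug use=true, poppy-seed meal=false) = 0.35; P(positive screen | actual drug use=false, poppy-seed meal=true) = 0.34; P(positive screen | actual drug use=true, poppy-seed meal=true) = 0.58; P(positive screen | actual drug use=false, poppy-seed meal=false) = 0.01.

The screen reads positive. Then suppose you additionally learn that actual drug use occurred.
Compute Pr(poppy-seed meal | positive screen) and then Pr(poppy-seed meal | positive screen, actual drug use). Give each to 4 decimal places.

For the numerator, keep only poppy-seed meal=true terms: 0.070092 + 0.049792 = 0.119884
Normalizer over all consistent configurations: 0.01*0.706*0.708 + 0.34*0.706*0.292 + 0.35*0.294*0.708 + 0.58*0.294*0.292 = 0.197735
Posterior = 0.119884 / 0.197735 ≈ 0.6063

Now condition on the additional information:
Sum P(positive screen|·) weighted by the priors over both values of poppy-seed meal:
  P(positive screen | actual drug use) = 0.35*0.708 + 0.58*0.292
        = 0.247800 + 0.169360 = 0.417160
Keeping only the poppy-seed meal-present terms gives 0.169360, so
  P(poppy-seed meal | positive screen, actual drug use) = 0.169360 / 0.417160 ≈ 0.4060
Conditioning on actual drug use lowers the posterior on poppy-seed meal: the classic explaining-away effect in a common-effect structure.

Pr(poppy-seed meal | positive screen) ≈ 0.6063; Pr(poppy-seed meal | positive screen, actual drug use) ≈ 0.4060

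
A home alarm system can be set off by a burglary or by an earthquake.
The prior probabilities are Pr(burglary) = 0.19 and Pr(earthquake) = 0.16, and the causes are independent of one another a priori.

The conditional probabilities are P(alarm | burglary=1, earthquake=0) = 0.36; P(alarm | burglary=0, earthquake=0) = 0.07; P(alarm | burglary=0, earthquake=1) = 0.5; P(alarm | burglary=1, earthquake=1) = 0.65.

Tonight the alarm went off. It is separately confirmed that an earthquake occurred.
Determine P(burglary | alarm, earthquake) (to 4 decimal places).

P(alarm | earthquake) = 0.5*0.81 + 0.65*0.19 = 0.405000 + 0.123500 = 0.528500
Of this, 0.123500 comes from 0.65*0.19 (the burglary=true cases).
So P(burglary | alarm, earthquake) = 0.123500/0.528500 ≈ 0.2337.

P(burglary | alarm, earthquake) ≈ 0.2337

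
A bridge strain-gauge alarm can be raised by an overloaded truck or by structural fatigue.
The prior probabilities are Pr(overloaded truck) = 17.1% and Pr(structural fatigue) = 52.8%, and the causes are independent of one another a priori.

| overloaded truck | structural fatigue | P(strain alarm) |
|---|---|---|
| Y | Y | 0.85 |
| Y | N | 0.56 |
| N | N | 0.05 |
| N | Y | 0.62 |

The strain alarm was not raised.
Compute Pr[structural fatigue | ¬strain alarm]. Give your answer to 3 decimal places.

For the numerator, keep only structural fatigue=true terms: 0.166331 + 0.013543 = 0.179874
Denominator P(¬strain alarm): 0.95×0.829×0.472 + 0.38×0.829×0.528 + 0.44×0.171×0.472 + 0.15×0.171×0.528 = 0.587111
Posterior = 0.179874 / 0.587111 ≈ 0.306

Pr[structural fatigue | ¬strain alarm] ≈ 0.306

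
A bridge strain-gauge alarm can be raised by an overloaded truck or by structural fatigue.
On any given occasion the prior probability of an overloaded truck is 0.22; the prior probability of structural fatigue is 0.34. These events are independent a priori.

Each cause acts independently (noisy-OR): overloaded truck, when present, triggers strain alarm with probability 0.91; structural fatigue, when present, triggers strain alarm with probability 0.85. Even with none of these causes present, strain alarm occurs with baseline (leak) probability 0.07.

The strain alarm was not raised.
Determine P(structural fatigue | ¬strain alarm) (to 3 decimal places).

Under noisy-OR, P(strain alarm | causes) = 1 − (1−0.07)·∏(1−qᵢ) over the active causes.
For the numerator, keep only structural fatigue=true terms: 0.036995 + 0.000939 = 0.037934
Normalizer over all consistent configurations: 0.93*0.78*0.66 + 0.1395*0.78*0.34 + 0.0837*0.22*0.66 + 0.012555*0.22*0.34 = 0.528851
P(structural fatigue | ¬strain alarm) = 0.037934/0.528851 ≈ 0.072

P(structural fatigue | ¬strain alarm) ≈ 0.072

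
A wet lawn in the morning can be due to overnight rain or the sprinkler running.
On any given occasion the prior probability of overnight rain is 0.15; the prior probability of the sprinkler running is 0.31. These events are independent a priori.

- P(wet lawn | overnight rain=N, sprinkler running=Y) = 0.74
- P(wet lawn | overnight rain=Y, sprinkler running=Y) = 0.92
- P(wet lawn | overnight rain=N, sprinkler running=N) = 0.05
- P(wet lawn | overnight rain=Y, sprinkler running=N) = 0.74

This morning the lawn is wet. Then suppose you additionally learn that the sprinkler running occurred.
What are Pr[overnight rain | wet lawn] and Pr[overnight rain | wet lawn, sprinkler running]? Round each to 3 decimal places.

P(wet lawn) = 0.05×0.85×0.69 + 0.74×0.85×0.31 + 0.74×0.15×0.69 + 0.92×0.15×0.31 = 0.029325 + 0.194990 + 0.076590 + 0.042780 = 0.343685
Of this, 0.119370 comes from 0.076590 + 0.042780 (the overnight rain=true cases).
So P(overnight rain | wet lawn) = 0.119370/0.343685 ≈ 0.347.

Now condition on the additional information:
P(wet lawn | sprinkler running) = 0.74×0.85 + 0.92×0.15 = 0.629000 + 0.138000 = 0.767000
Of this, 0.138000 comes from 0.92×0.15 (the overnight rain=true cases).
Hence the posterior is 0.138000/0.767000 ≈ 0.180.

Pr[overnight rain | wet lawn] ≈ 0.347; Pr[overnight rain | wet lawn, sprinkler running] ≈ 0.180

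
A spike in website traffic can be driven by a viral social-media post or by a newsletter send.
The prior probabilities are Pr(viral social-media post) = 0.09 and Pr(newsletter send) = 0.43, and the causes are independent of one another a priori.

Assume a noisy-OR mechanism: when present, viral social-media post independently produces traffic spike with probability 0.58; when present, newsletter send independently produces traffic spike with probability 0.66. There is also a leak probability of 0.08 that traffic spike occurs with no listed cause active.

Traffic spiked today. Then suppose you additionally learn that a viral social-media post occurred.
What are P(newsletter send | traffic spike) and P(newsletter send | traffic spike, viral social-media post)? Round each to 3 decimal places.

Under noisy-OR, P(traffic spike | causes) = 1 − (1−0.08)·∏(1−qᵢ) over the active causes.
Sum P(traffic spike|·) weighted by the priors over the 4 (viral social-media post, newsletter send) configurations:
  P(traffic spike) = 0.08*0.91*0.57 + 0.6872*0.91*0.43 + 0.6136*0.09*0.57 + 0.868624*0.09*0.43
        = 0.041496 + 0.268901 + 0.031478 + 0.033616 = 0.375491
Configurations with newsletter send contribute 0.302517, so
  P(newsletter send | traffic spike) = 0.302517 / 0.375491 ≈ 0.806

With the extra evidence:
Weight on newsletter send=true, given the evidence: 0.868624·0.43 = 0.373508
Normalizer over all consistent configurations: 0.6136·0.57 + 0.868624·0.43 = 0.723260
P(newsletter send | traffic spike, viral social-media post) = 0.373508/0.723260 ≈ 0.516
The drop from 0.806 to 0.516 is the explaining-away (discounting) effect.

P(newsletter send | traffic spike) ≈ 0.806; P(newsletter send | traffic spike, viral social-media post) ≈ 0.516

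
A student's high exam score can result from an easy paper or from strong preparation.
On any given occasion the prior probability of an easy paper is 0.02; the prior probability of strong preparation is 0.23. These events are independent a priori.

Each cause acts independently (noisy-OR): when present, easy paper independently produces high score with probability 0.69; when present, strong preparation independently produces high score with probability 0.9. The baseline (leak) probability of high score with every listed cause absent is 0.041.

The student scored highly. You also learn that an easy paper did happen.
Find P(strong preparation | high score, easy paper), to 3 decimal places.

P(strong preparation | high score, easy paper) ≈ 0.292

Under noisy-OR, P(high score | causes) = 1 − (1−0.041)·∏(1−qᵢ) over the active causes.
Enumerate both values of strong preparation and weight by the priors:
  P(high score | easy paper) = 0.70271×0.77 + 0.970271×0.23
        = 0.541087 + 0.223162 = 0.764249
Configurations with strong preparation contribute 0.223162, so
  P(strong preparation | high score, easy paper) = 0.223162 / 0.764249 ≈ 0.292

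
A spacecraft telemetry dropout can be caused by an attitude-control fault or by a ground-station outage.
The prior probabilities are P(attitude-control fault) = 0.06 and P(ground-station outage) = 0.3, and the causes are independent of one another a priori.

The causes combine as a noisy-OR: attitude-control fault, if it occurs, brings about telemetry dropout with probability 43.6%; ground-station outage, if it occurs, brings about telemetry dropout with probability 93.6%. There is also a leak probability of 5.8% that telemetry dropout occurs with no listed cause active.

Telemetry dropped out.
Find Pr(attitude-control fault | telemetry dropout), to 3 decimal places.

Pr(attitude-control fault | telemetry dropout) ≈ 0.109

Under noisy-OR, P(telemetry dropout | causes) = 1 − (1−0.058)·∏(1−qᵢ) over the active causes.
Weight on attitude-control fault=true, given the evidence: 0.019686 + 0.017388 = 0.037074
Normalizer over all consistent configurations: 0.058*0.94*0.7 + 0.939712*0.94*0.3 + 0.468712*0.06*0.7 + 0.965998*0.06*0.3 = 0.340237
Posterior = 0.037074 / 0.340237 ≈ 0.109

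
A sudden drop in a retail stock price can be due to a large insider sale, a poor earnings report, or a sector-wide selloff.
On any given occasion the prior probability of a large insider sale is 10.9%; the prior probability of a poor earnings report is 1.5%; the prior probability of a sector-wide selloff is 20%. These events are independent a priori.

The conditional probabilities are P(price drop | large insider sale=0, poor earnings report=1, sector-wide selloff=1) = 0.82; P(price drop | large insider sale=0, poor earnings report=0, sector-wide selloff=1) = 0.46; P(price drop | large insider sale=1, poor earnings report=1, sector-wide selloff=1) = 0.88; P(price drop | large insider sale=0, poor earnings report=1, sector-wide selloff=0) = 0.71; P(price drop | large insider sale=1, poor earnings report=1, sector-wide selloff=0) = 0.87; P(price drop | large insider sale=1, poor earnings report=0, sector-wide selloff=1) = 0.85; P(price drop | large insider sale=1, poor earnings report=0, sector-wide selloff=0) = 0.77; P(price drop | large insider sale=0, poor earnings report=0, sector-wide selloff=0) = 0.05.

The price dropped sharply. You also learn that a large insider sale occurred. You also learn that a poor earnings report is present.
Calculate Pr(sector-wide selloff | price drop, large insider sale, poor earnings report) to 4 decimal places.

Enumerate both values of sector-wide selloff and weight by the priors:
  P(price drop | large insider sale, poor earnings report) = 0.87×0.8 + 0.88×0.2
        = 0.696000 + 0.176000 = 0.872000
The terms with sector-wide selloff present sum to 0.176000, so
  P(sector-wide selloff | price drop, large insider sale, poor earnings report) = 0.176000 / 0.872000 ≈ 0.2018

Pr(sector-wide selloff | price drop, large insider sale, poor earnings report) ≈ 0.2018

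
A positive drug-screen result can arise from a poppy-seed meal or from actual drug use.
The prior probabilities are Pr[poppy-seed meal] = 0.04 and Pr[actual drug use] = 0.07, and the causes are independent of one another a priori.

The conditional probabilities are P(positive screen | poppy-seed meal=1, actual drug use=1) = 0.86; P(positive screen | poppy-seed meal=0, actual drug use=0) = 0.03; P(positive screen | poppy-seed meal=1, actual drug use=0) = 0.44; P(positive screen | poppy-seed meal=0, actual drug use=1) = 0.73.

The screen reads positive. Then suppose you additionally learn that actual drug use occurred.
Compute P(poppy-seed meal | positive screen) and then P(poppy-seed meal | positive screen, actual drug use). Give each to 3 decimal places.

P(poppy-seed meal | positive screen) ≈ 0.198; P(poppy-seed meal | positive screen, actual drug use) ≈ 0.047

P(positive screen) = 0.03*0.96*0.93 + 0.73*0.96*0.07 + 0.44*0.04*0.93 + 0.86*0.04*0.07 = 0.026784 + 0.049056 + 0.016368 + 0.002408 = 0.094616
Of this, 0.018776 comes from 0.016368 + 0.002408 (the poppy-seed meal=true cases).
So P(poppy-seed meal | positive screen) = 0.018776/0.094616 ≈ 0.198.

Now also conditioning on actual drug use=true:
Numerator (weight on configurations with poppy-seed meal): 0.86*0.04 = 0.034400
The normalizing constant is 0.73*0.96 + 0.86*0.04 = 0.735200
Posterior = 0.034400 / 0.735200 ≈ 0.047
This is intercausal reasoning (explaining away): once actual drug use accounts for the positive screen, poppy-seed meal becomes less likely.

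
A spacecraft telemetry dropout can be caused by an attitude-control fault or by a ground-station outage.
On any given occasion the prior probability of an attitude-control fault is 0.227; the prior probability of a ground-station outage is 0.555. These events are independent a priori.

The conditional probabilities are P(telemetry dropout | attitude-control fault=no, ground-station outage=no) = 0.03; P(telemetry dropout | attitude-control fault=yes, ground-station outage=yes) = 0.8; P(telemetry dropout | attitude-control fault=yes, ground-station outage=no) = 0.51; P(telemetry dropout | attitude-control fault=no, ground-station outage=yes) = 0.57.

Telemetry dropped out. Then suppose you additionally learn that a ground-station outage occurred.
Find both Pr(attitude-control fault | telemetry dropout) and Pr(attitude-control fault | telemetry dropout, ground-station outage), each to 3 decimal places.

P(telemetry dropout) = 0.03*0.773*0.445 + 0.57*0.773*0.555 + 0.51*0.227*0.445 + 0.8*0.227*0.555 = 0.010320 + 0.244539 + 0.051518 + 0.100788 = 0.407165
Of this, 0.152306 comes from 0.051518 + 0.100788 (the attitude-control fault=true cases).
P(attitude-control fault | telemetry dropout) = 0.152306 / 0.407165 ≈ 0.374

With the extra evidence:
Weight on attitude-control fault=true, given the evidence: 0.8·0.227 = 0.181600
The normalizing constant is 0.57·0.773 + 0.8·0.227 = 0.622210
P(attitude-control fault | telemetry dropout, ground-station outage) = 0.181600/0.622210 ≈ 0.292
This is intercausal reasoning (explaining away): once ground-station outage accounts for the telemetry dropout, attitude-control fault becomes less likely.

Pr(attitude-control fault | telemetry dropout) ≈ 0.374; Pr(attitude-control fault | telemetry dropout, ground-station outage) ≈ 0.292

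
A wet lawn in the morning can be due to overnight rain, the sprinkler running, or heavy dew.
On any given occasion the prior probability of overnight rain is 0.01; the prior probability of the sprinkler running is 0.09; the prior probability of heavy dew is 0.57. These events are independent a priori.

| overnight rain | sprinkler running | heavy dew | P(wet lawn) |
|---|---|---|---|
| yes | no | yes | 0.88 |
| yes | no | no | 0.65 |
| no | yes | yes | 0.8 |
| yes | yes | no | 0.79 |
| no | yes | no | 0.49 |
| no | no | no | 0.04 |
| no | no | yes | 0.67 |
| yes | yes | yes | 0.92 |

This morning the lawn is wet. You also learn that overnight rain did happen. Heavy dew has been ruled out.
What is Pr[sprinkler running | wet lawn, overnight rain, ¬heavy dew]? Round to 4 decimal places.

Pr[sprinkler running | wet lawn, overnight rain, ¬heavy dew] ≈ 0.1073

Weight on sprinkler running=true, given the evidence: 0.79·0.09 = 0.071100
Normalizer over all consistent configurations: 0.65·0.91 + 0.79·0.09 = 0.662600
Posterior = 0.071100 / 0.662600 ≈ 0.1073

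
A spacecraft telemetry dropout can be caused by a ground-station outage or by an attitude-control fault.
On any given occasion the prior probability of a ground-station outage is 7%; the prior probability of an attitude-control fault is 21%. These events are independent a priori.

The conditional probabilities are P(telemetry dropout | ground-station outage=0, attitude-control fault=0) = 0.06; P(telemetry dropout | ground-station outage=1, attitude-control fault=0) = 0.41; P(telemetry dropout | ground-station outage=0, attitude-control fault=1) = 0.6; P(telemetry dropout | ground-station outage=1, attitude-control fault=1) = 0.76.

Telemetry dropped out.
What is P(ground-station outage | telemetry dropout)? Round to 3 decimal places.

P(ground-station outage | telemetry dropout) ≈ 0.173

Weight on ground-station outage=true, given the evidence: 0.022673 + 0.011172 = 0.033845
Normalizer over all consistent configurations: 0.06*0.93*0.79 + 0.6*0.93*0.21 + 0.41*0.07*0.79 + 0.76*0.07*0.21 = 0.195107
Posterior = 0.033845 / 0.195107 ≈ 0.173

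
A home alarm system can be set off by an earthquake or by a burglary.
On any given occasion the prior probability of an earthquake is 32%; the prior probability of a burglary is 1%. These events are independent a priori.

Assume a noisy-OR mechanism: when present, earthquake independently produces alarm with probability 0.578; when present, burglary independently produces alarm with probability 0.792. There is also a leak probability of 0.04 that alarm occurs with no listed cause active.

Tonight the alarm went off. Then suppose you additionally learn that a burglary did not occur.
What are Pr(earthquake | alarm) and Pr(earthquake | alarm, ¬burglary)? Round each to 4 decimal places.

Under noisy-OR, P(alarm | causes) = 1 − (1−0.04)·∏(1−qᵢ) over the active causes.
Weight on earthquake=true, given the evidence: 0.188458 + 0.002930 = 0.191388
The normalizing constant is 0.04×0.68×0.99 + 0.80032×0.68×0.01 + 0.59488×0.32×0.99 + 0.915735×0.32×0.01 = 0.223758
P(earthquake | alarm) = 0.191388/0.223758 ≈ 0.8553

Now condition on the additional information:
Numerator (weight on configurations with earthquake): 0.59488·0.32 = 0.190362
Denominator P(alarm | ¬burglary): 0.04·0.68 + 0.59488·0.32 = 0.217562
P(earthquake | alarm, ¬burglary) = 0.190362/0.217562 ≈ 0.8750

Pr(earthquake | alarm) ≈ 0.8553; Pr(earthquake | alarm, ¬burglary) ≈ 0.8750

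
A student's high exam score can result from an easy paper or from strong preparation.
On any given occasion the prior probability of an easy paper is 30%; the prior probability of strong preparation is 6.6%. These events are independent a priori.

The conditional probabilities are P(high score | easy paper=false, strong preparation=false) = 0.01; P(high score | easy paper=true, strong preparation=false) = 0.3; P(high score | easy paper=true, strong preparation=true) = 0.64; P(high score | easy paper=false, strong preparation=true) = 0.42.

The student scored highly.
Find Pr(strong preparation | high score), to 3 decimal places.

Pr(strong preparation | high score) ≈ 0.261

Numerator (weight on configurations with strong preparation): 0.019404 + 0.012672 = 0.032076
The normalizing constant is 0.01·0.7·0.934 + 0.42·0.7·0.066 + 0.3·0.3·0.934 + 0.64·0.3·0.066 = 0.122674
Posterior = 0.032076 / 0.122674 ≈ 0.261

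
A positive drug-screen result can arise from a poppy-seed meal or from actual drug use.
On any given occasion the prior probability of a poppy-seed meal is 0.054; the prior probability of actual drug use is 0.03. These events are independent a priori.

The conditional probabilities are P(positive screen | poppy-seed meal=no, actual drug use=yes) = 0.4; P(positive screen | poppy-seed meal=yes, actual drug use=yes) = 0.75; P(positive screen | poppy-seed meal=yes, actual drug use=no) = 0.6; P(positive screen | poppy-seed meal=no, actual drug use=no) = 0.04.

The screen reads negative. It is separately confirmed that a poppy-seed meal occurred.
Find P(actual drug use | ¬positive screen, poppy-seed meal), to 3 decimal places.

P(actual drug use | ¬positive screen, poppy-seed meal) ≈ 0.019

By total probability over both values of actual drug use:
  P(¬positive screen | poppy-seed meal) = 0.4×0.97 + 0.25×0.03
        = 0.388000 + 0.007500 = 0.395500
Keeping only the actual drug use-present terms gives 0.007500, so
  P(actual drug use | ¬positive screen, poppy-seed meal) = 0.007500 / 0.395500 ≈ 0.019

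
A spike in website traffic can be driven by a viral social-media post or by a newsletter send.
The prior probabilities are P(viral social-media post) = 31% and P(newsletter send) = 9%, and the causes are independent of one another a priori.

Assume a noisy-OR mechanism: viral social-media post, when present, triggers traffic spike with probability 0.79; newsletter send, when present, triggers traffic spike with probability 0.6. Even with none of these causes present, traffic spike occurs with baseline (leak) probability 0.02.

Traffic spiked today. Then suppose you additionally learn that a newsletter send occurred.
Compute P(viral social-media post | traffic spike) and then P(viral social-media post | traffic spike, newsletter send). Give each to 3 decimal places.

P(viral social-media post | traffic spike) ≈ 0.832; P(viral social-media post | traffic spike, newsletter send) ≈ 0.404

Under noisy-OR, P(traffic spike | causes) = 1 − (1−0.02)·∏(1−qᵢ) over the active causes.
Sum P(traffic spike|·) weighted by the priors over the 4 (viral social-media post, newsletter send) configurations:
  P(traffic spike) = 0.02·0.69·0.91 + 0.608·0.69·0.09 + 0.7942·0.31·0.91 + 0.91768·0.31·0.09
        = 0.012558 + 0.037757 + 0.224044 + 0.025603 = 0.299962
Configurations with viral social-media post contribute 0.249647, so
  P(viral social-media post | traffic spike) = 0.249647 / 0.299962 ≈ 0.832

With the extra evidence:
P(traffic spike | newsletter send) = 0.608×0.69 + 0.91768×0.31 = 0.419520 + 0.284481 = 0.704001
Restricting to configurations with viral social-media post present: 0.91768×0.31 = 0.284481.
P(viral social-media post | traffic spike, newsletter send) = 0.284481 / 0.704001 ≈ 0.404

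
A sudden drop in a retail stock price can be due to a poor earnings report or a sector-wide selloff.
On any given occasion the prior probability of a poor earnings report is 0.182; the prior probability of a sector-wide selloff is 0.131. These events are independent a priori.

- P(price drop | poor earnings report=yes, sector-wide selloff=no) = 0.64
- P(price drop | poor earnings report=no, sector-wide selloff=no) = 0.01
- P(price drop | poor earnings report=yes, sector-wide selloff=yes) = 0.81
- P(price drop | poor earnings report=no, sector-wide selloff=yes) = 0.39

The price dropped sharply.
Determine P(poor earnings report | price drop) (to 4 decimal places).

P(price drop) = 0.01*0.818*0.869 + 0.39*0.818*0.131 + 0.64*0.182*0.869 + 0.81*0.182*0.131 = 0.007108 + 0.041792 + 0.101221 + 0.019312 = 0.169433
The poor earnings report-present share is 0.101221 + 0.019312 = 0.120533.
Hence the posterior is 0.120533/0.169433 ≈ 0.7114.

P(poor earnings report | price drop) ≈ 0.7114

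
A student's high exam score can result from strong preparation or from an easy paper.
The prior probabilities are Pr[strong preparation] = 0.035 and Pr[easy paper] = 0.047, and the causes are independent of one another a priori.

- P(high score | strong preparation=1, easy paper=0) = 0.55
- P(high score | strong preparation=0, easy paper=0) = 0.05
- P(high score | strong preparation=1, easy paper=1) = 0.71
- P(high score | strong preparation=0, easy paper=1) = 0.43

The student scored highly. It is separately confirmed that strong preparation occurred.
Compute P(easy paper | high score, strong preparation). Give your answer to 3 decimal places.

By total probability over both values of easy paper:
  P(high score | strong preparation) = 0.55·0.953 + 0.71·0.047
        = 0.524150 + 0.033370 = 0.557520
Configurations with easy paper contribute 0.033370, so
  P(easy paper | high score, strong preparation) = 0.033370 / 0.557520 ≈ 0.060

P(easy paper | high score, strong preparation) ≈ 0.060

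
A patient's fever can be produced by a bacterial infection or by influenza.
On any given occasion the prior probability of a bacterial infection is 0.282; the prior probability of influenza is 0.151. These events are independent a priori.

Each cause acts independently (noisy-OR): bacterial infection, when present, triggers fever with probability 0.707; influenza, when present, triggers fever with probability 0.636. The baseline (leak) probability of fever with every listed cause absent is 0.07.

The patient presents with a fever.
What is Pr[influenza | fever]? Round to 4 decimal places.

Pr[influenza | fever] ≈ 0.3367

Under noisy-OR, P(fever | causes) = 1 − (1−0.07)·∏(1−qᵢ) over the active causes.
Numerator (weight on configurations with influenza): 0.071716 + 0.038358 = 0.110074
Normalizer over all consistent configurations: 0.07*0.718*0.849 + 0.66148*0.718*0.151 + 0.72751*0.282*0.849 + 0.900814*0.282*0.151 = 0.326924
P(influenza | fever) = 0.110074/0.326924 ≈ 0.3367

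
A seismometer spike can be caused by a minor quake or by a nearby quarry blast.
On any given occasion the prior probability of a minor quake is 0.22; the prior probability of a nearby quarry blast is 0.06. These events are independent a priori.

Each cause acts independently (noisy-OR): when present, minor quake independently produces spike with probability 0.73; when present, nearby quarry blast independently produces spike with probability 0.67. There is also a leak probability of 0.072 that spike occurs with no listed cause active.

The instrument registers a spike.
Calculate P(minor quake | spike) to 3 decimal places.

P(minor quake | spike) ≈ 0.662

Under noisy-OR, P(spike | causes) = 1 − (1−0.072)·∏(1−qᵢ) over the active causes.
P(spike) = 0.072·0.78·0.94 + 0.69376·0.78·0.06 + 0.74944·0.22·0.94 + 0.917315·0.22·0.06 = 0.052790 + 0.032468 + 0.154984 + 0.012109 = 0.252351
Of this, 0.167093 comes from 0.154984 + 0.012109 (the minor quake=true cases).
Hence the posterior is 0.167093/0.252351 ≈ 0.662.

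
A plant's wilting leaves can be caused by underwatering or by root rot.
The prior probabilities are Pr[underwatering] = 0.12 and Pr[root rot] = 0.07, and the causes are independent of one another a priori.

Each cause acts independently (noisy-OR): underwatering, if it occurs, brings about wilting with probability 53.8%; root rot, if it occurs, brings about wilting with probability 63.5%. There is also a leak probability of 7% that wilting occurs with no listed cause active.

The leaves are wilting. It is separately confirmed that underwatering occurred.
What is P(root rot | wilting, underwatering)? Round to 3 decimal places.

P(root rot | wilting, underwatering) ≈ 0.100

Under noisy-OR, P(wilting | causes) = 1 − (1−0.07)·∏(1−qᵢ) over the active causes.
For the numerator, keep only root rot=true terms: 0.843174·0.07 = 0.059022
Denominator P(wilting | underwatering): 0.57034·0.93 + 0.843174·0.07 = 0.589438
P(root rot | wilting, underwatering) = 0.059022/0.589438 ≈ 0.100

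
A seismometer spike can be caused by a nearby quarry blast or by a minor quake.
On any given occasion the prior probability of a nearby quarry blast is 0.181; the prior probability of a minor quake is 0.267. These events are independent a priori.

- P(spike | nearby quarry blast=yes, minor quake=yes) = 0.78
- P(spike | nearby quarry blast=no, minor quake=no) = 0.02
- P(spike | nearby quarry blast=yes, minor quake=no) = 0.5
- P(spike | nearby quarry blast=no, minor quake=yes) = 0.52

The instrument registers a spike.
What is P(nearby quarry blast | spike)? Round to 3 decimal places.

P(nearby quarry blast | spike) ≈ 0.453

Enumerate the 4 (nearby quarry blast, minor quake) configurations and weight by the priors:
  P(spike) = 0.02×0.819×0.733 + 0.52×0.819×0.267 + 0.5×0.181×0.733 + 0.78×0.181×0.267
        = 0.012007 + 0.113710 + 0.066336 + 0.037695 = 0.229748
Configurations with nearby quarry blast contribute 0.104031, so
  P(nearby quarry blast | spike) = 0.104031 / 0.229748 ≈ 0.453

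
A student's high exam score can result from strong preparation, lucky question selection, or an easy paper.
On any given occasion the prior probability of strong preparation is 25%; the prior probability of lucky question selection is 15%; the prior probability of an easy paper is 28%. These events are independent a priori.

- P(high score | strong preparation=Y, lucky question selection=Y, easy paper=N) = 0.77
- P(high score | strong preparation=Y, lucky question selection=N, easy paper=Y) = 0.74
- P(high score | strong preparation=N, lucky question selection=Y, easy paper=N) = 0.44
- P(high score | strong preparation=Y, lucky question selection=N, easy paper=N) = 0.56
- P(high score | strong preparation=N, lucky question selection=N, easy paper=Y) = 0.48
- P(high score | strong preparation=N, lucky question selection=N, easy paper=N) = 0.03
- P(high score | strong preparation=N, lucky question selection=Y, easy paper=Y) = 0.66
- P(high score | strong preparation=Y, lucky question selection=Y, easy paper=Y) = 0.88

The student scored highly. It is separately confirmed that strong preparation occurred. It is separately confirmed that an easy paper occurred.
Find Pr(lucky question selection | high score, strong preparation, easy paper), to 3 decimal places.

Pr(lucky question selection | high score, strong preparation, easy paper) ≈ 0.173

By total probability over both values of lucky question selection:
  P(high score | strong preparation, easy paper) = 0.74·0.85 + 0.88·0.15
        = 0.629000 + 0.132000 = 0.761000
The terms with lucky question selection present sum to 0.132000, so
  P(lucky question selection | high score, strong preparation, easy paper) = 0.132000 / 0.761000 ≈ 0.173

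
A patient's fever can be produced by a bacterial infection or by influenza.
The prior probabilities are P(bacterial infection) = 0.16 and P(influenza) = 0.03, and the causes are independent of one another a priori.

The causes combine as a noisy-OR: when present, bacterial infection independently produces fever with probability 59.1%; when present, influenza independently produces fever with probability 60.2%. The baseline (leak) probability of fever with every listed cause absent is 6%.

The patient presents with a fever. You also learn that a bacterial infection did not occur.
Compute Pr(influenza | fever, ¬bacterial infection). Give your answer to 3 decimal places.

Pr(influenza | fever, ¬bacterial infection) ≈ 0.244

Under noisy-OR, P(fever | causes) = 1 − (1−0.06)·∏(1−qᵢ) over the active causes.
By total probability over both values of influenza:
  P(fever | ¬bacterial infection) = 0.06·0.97 + 0.62588·0.03
        = 0.058200 + 0.018776 = 0.076976
The terms with influenza present sum to 0.018776, so
  P(influenza | fever, ¬bacterial infection) = 0.018776 / 0.076976 ≈ 0.244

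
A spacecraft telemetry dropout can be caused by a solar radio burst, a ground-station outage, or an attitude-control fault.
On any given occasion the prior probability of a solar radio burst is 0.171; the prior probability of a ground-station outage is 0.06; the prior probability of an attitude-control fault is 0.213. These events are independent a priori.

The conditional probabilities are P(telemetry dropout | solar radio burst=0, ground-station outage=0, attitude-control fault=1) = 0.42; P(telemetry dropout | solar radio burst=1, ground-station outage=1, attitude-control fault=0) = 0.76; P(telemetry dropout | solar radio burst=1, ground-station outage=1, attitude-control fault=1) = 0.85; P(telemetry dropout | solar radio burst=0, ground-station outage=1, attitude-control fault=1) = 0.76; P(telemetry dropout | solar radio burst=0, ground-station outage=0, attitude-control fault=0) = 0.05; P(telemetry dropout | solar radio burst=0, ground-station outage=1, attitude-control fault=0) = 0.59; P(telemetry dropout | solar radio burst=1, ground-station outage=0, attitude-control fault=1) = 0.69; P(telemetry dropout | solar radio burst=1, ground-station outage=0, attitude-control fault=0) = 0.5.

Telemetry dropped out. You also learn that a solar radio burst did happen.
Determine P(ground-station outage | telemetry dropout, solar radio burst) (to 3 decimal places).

P(ground-station outage | telemetry dropout, solar radio burst) ≈ 0.084

Enumerate the 4 (ground-station outage, attitude-control fault) configurations and weight by the priors:
  P(telemetry dropout | solar radio burst) = 0.5·0.94·0.787 + 0.69·0.94·0.213 + 0.76·0.06·0.787 + 0.85·0.06·0.213
        = 0.369890 + 0.138152 + 0.035887 + 0.010863 = 0.554792
Keeping only the ground-station outage-present terms gives 0.046750, so
  P(ground-station outage | telemetry dropout, solar radio burst) = 0.046750 / 0.554792 ≈ 0.084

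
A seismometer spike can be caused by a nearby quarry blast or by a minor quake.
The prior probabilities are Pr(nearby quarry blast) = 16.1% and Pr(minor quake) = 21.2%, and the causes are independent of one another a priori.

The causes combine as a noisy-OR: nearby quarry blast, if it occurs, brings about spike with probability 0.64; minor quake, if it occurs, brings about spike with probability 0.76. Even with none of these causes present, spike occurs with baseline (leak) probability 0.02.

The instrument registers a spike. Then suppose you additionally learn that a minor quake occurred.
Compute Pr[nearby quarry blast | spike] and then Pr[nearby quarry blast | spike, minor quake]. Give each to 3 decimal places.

Under noisy-OR, P(spike | causes) = 1 − (1−0.02)·∏(1−qᵢ) over the active causes.
P(spike) = 0.02*0.839*0.788 + 0.7648*0.839*0.212 + 0.6472*0.161*0.788 + 0.915328*0.161*0.212 = 0.013223 + 0.136033 + 0.082109 + 0.031242 = 0.262607
Restricting to configurations with nearby quarry blast present: 0.082109 + 0.031242 = 0.113351.
P(nearby quarry blast | spike) = 0.113351 / 0.262607 ≈ 0.432

With the extra evidence:
Numerator (weight on configurations with nearby quarry blast): 0.915328*0.161 = 0.147368
Normalizer over all consistent configurations: 0.7648*0.839 + 0.915328*0.161 = 0.789035
P(nearby quarry blast | spike, minor quake) = 0.147368/0.789035 ≈ 0.187
— minor quake explains away the evidence for nearby quarry blast.

Pr[nearby quarry blast | spike] ≈ 0.432; Pr[nearby quarry blast | spike, minor quake] ≈ 0.187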